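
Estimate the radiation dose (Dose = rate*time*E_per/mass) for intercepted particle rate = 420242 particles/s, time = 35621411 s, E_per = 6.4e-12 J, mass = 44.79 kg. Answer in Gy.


Total energy deposited = rate * time * E_per
  = 420242 * 35621411 * 6.4e-12 = 95.8055 J
Dose = E_total / mass = 95.8055 / 44.79
Dose = 2.1390 Gy

2.1390 Gy


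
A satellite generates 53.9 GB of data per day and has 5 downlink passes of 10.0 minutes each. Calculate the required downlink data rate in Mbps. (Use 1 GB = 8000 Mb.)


total contact time = 5 * 10.0 * 60 = 3000.0000 s
data = 53.9 GB = 431200.0000 Mb
rate = 431200.0000 / 3000.0000 = 143.7333 Mbps

143.7333 Mbps


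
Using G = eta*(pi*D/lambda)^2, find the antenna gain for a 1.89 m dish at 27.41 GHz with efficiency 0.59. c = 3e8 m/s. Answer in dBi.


lambda = c/f = 3e8 / 2.741e+10 = 0.01094491 m
G = eta*(pi*D/lambda)^2 = 0.59*(pi*1.89/0.01094491)^2
G = 173640.4597 (linear)
G = 10*log10(173640.4597) = 52.3965 dBi

52.3965 dBi


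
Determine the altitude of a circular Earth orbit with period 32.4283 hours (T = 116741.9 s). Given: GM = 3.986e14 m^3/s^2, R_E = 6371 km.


T = 116741.9 s
r = (mu*T^2/(4*pi^2))^(1/3) = (3.986e14 * 116741.9^2 / (4*pi^2))^(1/3)
r = 5.1627016e+07 m = 51627.0160 km
alt = r - R_E = 51627.0160 - 6371 = 45256.0160 km

45256.0160 km


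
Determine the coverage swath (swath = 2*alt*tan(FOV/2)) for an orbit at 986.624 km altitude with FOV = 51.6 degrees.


FOV = 51.6 deg = 0.9005899 rad
swath = 2 * alt * tan(FOV/2) = 2 * 986.624 * tan(0.4502949)
swath = 2 * 986.624 * 0.4834189
swath = 953.9054 km

953.9054 km


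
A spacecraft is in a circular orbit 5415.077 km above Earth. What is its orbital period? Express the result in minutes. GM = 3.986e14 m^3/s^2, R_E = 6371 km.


r = 11786.0770 km = 1.1786077e+07 m
T = 2*pi*sqrt(r^3/mu) = 2*pi*sqrt(1.6372229e+21 / 3.986e14)
T = 12734.0084 s = 212.2335 min

212.2335 minutes


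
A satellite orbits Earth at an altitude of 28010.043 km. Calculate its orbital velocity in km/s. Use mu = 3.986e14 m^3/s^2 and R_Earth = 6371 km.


r = R_E + alt = 6371.0 + 28010.043 = 34381.0430 km = 3.4381043e+07 m
v = sqrt(mu/r) = sqrt(3.986e14 / 3.4381043e+07) = 3404.9373 m/s = 3.4049 km/s

3.4049 km/s


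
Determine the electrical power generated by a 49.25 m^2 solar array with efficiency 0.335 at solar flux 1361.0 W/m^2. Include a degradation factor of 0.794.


P = area * eta * S * degradation
P = 49.25 * 0.335 * 1361.0 * 0.794
P = 17829.1102 W

17829.1102 W


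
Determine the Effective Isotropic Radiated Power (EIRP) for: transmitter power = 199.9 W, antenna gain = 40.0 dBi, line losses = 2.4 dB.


Pt = 199.9 W = 23.0081 dBW
EIRP = Pt_dBW + Gt - losses = 23.0081 + 40.0 - 2.4 = 60.6081 dBW

60.6081 dBW


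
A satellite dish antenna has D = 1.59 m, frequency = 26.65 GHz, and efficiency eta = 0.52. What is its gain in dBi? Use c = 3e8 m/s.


lambda = c/f = 3e8 / 2.665e+10 = 0.01125704 m
G = eta*(pi*D/lambda)^2 = 0.52*(pi*1.59/0.01125704)^2
G = 102388.0460 (linear)
G = 10*log10(102388.0460) = 50.1025 dBi

50.1025 dBi


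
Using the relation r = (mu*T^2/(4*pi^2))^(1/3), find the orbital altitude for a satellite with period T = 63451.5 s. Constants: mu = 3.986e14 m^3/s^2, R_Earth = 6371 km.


T = 63451.5 s
r = (mu*T^2/(4*pi^2))^(1/3) = (3.986e14 * 63451.5^2 / (4*pi^2))^(1/3)
r = 3.4383793e+07 m = 34383.7928 km
alt = r - R_E = 34383.7928 - 6371 = 28012.7928 km

28012.7928 km


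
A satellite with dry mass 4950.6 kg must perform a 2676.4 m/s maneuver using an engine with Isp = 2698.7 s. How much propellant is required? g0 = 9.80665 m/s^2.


ve = Isp * g0 = 2698.7 * 9.80665 = 26465.206355 m/s
mass ratio = exp(dv/ve) = exp(2676.4/26465.206355) = 1.10641937
m_prop = m_dry * (mr - 1) = 4950.6 * (1.10641937 - 1)
m_prop = 526.8397 kg

526.8397 kg


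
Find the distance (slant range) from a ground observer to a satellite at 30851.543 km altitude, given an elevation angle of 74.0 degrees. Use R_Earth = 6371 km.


h = 30851.543 km, el = 74.0 deg
d = -R_E*sin(el) + sqrt((R_E*sin(el))^2 + 2*R_E*h + h^2)
d = -6371.0000*sin(1.2915) + sqrt((6371.0000*0.9612617)^2 + 2*6371.0000*30851.543 + 30851.543^2)
d = 31056.8973 km

31056.8973 km


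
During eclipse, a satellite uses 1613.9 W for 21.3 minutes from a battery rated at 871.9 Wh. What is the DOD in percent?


E_used = P * t / 60 = 1613.9 * 21.3 / 60 = 572.9345 Wh
DOD = E_used / E_total * 100 = 572.9345 / 871.9 * 100
DOD = 65.7110 %

65.7110 %


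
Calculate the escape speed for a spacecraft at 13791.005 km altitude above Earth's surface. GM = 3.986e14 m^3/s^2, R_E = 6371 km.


r = 6371.0 + 13791.005 = 20162.0050 km = 2.0162005e+07 m
v_esc = sqrt(2*mu/r) = sqrt(2*3.986e14 / 2.0162005e+07)
v_esc = 6288.0616 m/s = 6.2881 km/s

6.2881 km/s


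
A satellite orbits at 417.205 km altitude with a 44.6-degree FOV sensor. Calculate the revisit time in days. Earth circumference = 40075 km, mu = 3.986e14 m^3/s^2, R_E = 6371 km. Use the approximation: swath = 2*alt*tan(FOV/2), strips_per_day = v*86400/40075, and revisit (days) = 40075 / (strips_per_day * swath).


swath = 2*417.205*tan(0.3892084) = 342.2165 km
v = sqrt(mu/r) = 7662.8650 m/s = 7.6629 km/s
strips/day = v*86400/40075 = 7.6629*86400/40075 = 16.5208
coverage/day = strips * swath = 16.5208 * 342.2165 = 5653.6941 km
revisit = 40075 / 5653.6941 = 7.0883 days

7.0883 days


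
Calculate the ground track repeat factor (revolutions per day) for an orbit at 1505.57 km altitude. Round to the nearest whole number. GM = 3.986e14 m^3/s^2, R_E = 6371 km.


r = 7.87657e+06 m
T = 2*pi*sqrt(r^3/mu) = 6956.9187 s = 115.9486 min
revs/day = 1440 / 115.9486 = 12.4193
Rounded: 12 revolutions per day

12 revolutions per day


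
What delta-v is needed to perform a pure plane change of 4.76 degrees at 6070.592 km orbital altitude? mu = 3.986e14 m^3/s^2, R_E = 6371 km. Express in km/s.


r = 12441.5920 km = 1.2441592e+07 m
V = sqrt(mu/r) = 5660.1856 m/s
di = 4.76 deg = 0.08307767 rad
dV = 2*V*sin(di/2) = 2*5660.1856*sin(0.04153884)
dV = 470.0998 m/s = 0.4700998 km/s

0.4701 km/s


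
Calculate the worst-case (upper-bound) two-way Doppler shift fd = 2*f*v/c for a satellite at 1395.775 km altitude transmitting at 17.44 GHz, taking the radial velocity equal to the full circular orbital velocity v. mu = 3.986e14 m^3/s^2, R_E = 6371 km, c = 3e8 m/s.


r = 7.766775e+06 m
v = sqrt(mu/r) = 7163.8797 m/s (worst-case radial velocity)
f = 17.44 GHz = 1.744e+10 Hz
fd = 2*f*v/c = 2*1.744e+10*7163.8797/3.0e+08
fd = 832920.4148 Hz

832920.4148 Hz


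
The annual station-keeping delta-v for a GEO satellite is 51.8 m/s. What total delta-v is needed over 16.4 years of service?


dV = rate * years = 51.8 * 16.4
dV = 849.5200 m/s

849.5200 m/s


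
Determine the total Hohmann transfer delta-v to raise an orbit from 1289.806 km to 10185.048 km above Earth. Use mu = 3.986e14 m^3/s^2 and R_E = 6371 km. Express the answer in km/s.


r1 = 7660.8060 km = 7.660806e+06 m
r2 = 16556.0480 km = 1.6556048e+07 m
dv1 = sqrt(mu/r1)*(sqrt(2*r2/(r1+r2)) - 1) = 1221.3700 m/s
dv2 = sqrt(mu/r2)*(1 - sqrt(2*r1/(r1+r2))) = 1003.8427 m/s
total dv = |dv1| + |dv2| = 1221.3700 + 1003.8427 = 2225.2127 m/s = 2.2252 km/s

2.2252 km/s


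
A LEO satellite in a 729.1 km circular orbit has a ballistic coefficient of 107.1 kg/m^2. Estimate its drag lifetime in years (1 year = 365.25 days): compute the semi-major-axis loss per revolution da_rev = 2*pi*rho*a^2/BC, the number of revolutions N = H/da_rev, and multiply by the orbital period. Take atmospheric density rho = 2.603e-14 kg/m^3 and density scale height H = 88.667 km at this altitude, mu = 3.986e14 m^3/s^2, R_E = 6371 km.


a = R_E + alt = 7100.1000 km = 7.1001e+06 m
da_rev = 2*pi*rho*a^2/BC = 2*pi*2.603e-14*(7.1001e+06)^2/107.1 = 0.0769827634 m per revolution
N = H/da_rev = 88667.0000 m / 0.0769827634 m = 1.1517773e+06 revolutions
P = 2*pi*sqrt(a^3/mu) = 5953.9875 s
lifetime = N*P = 1.1517773e+06 * 5953.9875 = 6.8576677e+09 s = 79371.1540 days
years = 79371.1540 / 365.25 = 217.3064 years

217.3064 years


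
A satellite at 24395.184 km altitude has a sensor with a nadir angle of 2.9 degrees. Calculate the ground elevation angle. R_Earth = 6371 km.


r = R_E + alt = 30766.1840 km
Law of sines in the satellite / Earth-center / ground-point triangle:
  sin(nadir)/R_E = sin(90 + el)/r  =>  cos(el) = (r/R_E)*sin(nadir)
cos(el) = (30766.1840 / 6371.0000) * sin(2.9 deg) = 0.2443183
el = arccos(0.2443183) = 75.8585 deg
(Earth-central angle = 90 - nadir - el = 11.2415 deg)

75.8585 degrees


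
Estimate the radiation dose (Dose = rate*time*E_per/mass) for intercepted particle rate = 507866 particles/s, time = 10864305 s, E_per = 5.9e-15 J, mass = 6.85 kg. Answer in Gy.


Total energy deposited = rate * time * E_per
  = 507866 * 10864305 * 5.9e-15 = 0.03255391 J
Dose = E_total / mass = 0.03255391 / 6.85
Dose = 0.004752395 Gy

0.0048 Gy


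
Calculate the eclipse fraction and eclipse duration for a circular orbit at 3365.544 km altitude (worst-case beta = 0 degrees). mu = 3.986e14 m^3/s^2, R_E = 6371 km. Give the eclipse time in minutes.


r = 9736.5440 km
T = 159.3556 min
Eclipse fraction = arcsin(R_E/r)/pi = arcsin(6371.0000/9736.5440)/pi
= arcsin(0.654339)/pi = 0.227053
Eclipse duration = 0.227053 * 159.3556 = 36.1822 min

36.1822 minutes


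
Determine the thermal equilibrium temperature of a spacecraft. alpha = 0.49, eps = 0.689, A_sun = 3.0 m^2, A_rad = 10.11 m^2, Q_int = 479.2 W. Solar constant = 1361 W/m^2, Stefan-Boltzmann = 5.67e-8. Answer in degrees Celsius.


Numerator = alpha*S*A_sun + Q_int = 0.49*1361*3.0 + 479.2 = 2479.8700 W
Denominator = eps*sigma*A_rad = 0.689*5.67e-8*10.11 = 3.9496029e-07 W/K^4
T^4 = 6.2787831e+09 K^4
T = 281.4938 K = 8.3438 C

8.3438 degrees Celsius


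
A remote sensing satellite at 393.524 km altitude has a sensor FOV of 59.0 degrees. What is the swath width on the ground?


FOV = 59.0 deg = 1.0297 rad
swath = 2 * alt * tan(FOV/2) = 2 * 393.524 * tan(0.5148721)
swath = 2 * 393.524 * 0.5657728
swath = 445.2903 km

445.2903 km


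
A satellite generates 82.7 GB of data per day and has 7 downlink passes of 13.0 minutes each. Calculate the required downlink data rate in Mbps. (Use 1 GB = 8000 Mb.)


total contact time = 7 * 13.0 * 60 = 5460.0000 s
data = 82.7 GB = 661600.0000 Mb
rate = 661600.0000 / 5460.0000 = 121.1722 Mbps

121.1722 Mbps


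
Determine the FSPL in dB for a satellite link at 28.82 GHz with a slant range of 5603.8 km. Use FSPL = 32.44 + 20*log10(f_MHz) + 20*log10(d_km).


f = 28.82 GHz = 28820.0000 MHz
d = 5603.8 km
FSPL = 32.44 + 20*log10(28820.0000) + 20*log10(5603.8)
FSPL = 32.44 + 89.1939 + 74.9697
FSPL = 196.6035 dB

196.6035 dB


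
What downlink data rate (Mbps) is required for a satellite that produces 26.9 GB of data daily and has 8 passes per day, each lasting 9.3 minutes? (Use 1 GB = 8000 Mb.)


total contact time = 8 * 9.3 * 60 = 4464.0000 s
data = 26.9 GB = 215200.0000 Mb
rate = 215200.0000 / 4464.0000 = 48.2079 Mbps

48.2079 Mbps


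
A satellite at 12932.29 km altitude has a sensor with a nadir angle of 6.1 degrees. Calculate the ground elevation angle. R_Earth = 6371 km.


r = R_E + alt = 19303.2900 km
Law of sines in the satellite / Earth-center / ground-point triangle:
  sin(nadir)/R_E = sin(90 + el)/r  =>  cos(el) = (r/R_E)*sin(nadir)
cos(el) = (19303.2900 / 6371.0000) * sin(6.1 deg) = 0.3219661
el = arccos(0.3219661) = 71.2181 deg
(Earth-central angle = 90 - nadir - el = 12.6819 deg)

71.2181 degrees


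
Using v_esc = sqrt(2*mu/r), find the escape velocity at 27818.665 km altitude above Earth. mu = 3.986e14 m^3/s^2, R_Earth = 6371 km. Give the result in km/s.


r = 6371.0 + 27818.665 = 34189.6650 km = 3.4189665e+07 m
v_esc = sqrt(2*mu/r) = sqrt(2*3.986e14 / 3.4189665e+07)
v_esc = 4828.7667 m/s = 4.8288 km/s

4.8288 km/s


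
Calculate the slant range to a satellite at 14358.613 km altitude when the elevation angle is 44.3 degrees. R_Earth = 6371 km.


h = 14358.613 km, el = 44.3 deg
d = -R_E*sin(el) + sqrt((R_E*sin(el))^2 + 2*R_E*h + h^2)
d = -6371.0000*sin(0.7731809) + sqrt((6371.0000*0.6984153)^2 + 2*6371.0000*14358.613 + 14358.613^2)
d = 15772.3197 km

15772.3197 km


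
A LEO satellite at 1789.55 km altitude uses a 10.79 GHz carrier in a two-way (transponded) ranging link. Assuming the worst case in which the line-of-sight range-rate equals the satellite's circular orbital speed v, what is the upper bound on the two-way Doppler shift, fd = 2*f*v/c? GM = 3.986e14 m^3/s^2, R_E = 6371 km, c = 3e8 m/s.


r = 8.16055e+06 m
v = sqrt(mu/r) = 6988.9017 m/s (worst-case radial velocity)
f = 10.79 GHz = 1.079e+10 Hz
fd = 2*f*v/c = 2*1.079e+10*6988.9017/3.0e+08
fd = 502734.9957 Hz

502734.9957 Hz


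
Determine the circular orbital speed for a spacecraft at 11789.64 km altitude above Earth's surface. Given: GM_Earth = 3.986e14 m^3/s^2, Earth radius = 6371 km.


r = R_E + alt = 6371.0 + 11789.64 = 18160.6400 km = 1.816064e+07 m
v = sqrt(mu/r) = sqrt(3.986e14 / 1.816064e+07) = 4684.9296 m/s = 4.6849 km/s

4.6849 km/s


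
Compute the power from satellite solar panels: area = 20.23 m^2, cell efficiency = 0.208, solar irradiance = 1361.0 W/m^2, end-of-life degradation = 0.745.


P = area * eta * S * degradation
P = 20.23 * 0.208 * 1361.0 * 0.745
P = 4266.5183 W

4266.5183 W


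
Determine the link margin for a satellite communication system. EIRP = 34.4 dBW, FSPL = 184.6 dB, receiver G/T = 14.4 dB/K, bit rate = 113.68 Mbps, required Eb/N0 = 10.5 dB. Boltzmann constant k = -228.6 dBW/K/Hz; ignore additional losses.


C/N0 = EIRP - FSPL + G/T - k = 34.4 - 184.6 + 14.4 - (-228.6)
C/N0 = 92.8000 dB-Hz
R_b = 113.68 Mbps = 1.1368e+08 bps -> 10*log10(R_b) = 80.5568 dB-Hz
Eb/N0 = C/N0 - 10*log10(R_b) = 92.8000 - 80.5568 = 12.2432 dB
Margin = Eb/N0 - Eb/N0_req = 12.2432 - 10.5 = 1.7432 dB (link closes)

1.7432 dB


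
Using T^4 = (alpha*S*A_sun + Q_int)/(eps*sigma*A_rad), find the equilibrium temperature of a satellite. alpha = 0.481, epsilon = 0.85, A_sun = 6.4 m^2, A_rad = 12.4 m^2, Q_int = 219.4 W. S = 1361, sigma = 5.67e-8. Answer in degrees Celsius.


Numerator = alpha*S*A_sun + Q_int = 0.481*1361*6.4 + 219.4 = 4409.1024 W
Denominator = eps*sigma*A_rad = 0.85*5.67e-8*12.4 = 5.97618e-07 W/K^4
T^4 = 7.3777938e+09 K^4
T = 293.0769 K = 19.9269 C

19.9269 degrees Celsius


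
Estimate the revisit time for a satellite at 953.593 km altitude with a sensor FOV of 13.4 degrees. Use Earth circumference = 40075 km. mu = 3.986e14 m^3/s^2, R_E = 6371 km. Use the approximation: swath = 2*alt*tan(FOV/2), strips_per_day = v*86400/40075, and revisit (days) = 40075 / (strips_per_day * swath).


swath = 2*953.593*tan(0.1169371) = 224.0429 km
v = sqrt(mu/r) = 7376.9510 m/s = 7.3770 km/s
strips/day = v*86400/40075 = 7.3770*86400/40075 = 15.9044
coverage/day = strips * swath = 15.9044 * 224.0429 = 3563.2658 km
revisit = 40075 / 3563.2658 = 11.2467 days

11.2467 days


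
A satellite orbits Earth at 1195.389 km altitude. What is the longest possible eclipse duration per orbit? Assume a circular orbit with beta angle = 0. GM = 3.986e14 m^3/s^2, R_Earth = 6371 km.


r = 7566.3890 km
T = 109.1674 min
Eclipse fraction = arcsin(R_E/r)/pi = arcsin(6371.0000/7566.3890)/pi
= arcsin(0.8420133)/pi = 0.3186296
Eclipse duration = 0.3186296 * 109.1674 = 34.7840 min

34.7840 minutes


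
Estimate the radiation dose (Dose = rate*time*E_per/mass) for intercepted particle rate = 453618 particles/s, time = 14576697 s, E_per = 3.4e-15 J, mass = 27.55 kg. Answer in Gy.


Total energy deposited = rate * time * E_per
  = 453618 * 14576697 * 3.4e-15 = 0.02248166 J
Dose = E_total / mass = 0.02248166 / 27.55
Dose = 8.1603112e-04 Gy

8.1603e-04 Gy


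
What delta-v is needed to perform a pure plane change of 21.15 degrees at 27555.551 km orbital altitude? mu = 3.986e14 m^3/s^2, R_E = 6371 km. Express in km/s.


r = 33926.5510 km = 3.3926551e+07 m
V = sqrt(mu/r) = 3427.6683 m/s
di = 21.15 deg = 0.3691371 rad
dV = 2*V*sin(di/2) = 2*3427.6683*sin(0.1845686)
dV = 1258.1082 m/s = 1.2581 km/s

1.2581 km/s


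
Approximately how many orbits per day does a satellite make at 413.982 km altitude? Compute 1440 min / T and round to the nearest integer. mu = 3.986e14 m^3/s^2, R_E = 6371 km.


r = 6.784982e+06 m
T = 2*pi*sqrt(r^3/mu) = 5562.0421 s = 92.7007 min
revs/day = 1440 / 92.7007 = 15.5339
Rounded: 16 revolutions per day

16 revolutions per day


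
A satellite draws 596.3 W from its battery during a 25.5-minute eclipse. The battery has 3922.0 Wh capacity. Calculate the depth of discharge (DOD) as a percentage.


E_used = P * t / 60 = 596.3 * 25.5 / 60 = 253.4275 Wh
DOD = E_used / E_total * 100 = 253.4275 / 3922.0 * 100
DOD = 6.4617 %

6.4617 %


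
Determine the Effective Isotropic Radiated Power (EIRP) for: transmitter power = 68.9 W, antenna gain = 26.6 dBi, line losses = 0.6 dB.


Pt = 68.9 W = 18.3822 dBW
EIRP = Pt_dBW + Gt - losses = 18.3822 + 26.6 - 0.6 = 44.3822 dBW

44.3822 dBW


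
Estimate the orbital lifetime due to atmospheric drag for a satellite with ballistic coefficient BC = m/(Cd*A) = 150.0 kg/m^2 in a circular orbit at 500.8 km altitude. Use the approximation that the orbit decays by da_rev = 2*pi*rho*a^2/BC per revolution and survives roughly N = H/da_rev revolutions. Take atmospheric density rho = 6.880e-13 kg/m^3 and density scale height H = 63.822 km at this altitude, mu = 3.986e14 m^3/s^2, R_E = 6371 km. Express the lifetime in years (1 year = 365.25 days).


a = R_E + alt = 6871.8000 km = 6.8718e+06 m
da_rev = 2*pi*rho*a^2/BC = 2*pi*6.880e-13*(6.8718e+06)^2/150.0 = 1.360874 m per revolution
N = H/da_rev = 63822.0000 m / 1.360874 m = 46897.7859 revolutions
P = 2*pi*sqrt(a^3/mu) = 5669.1375 s
lifetime = N*P = 46897.7859 * 5669.1375 = 2.6587e+08 s = 3077.1990 days
years = 3077.1990 / 365.25 = 8.4249 years

8.4249 years


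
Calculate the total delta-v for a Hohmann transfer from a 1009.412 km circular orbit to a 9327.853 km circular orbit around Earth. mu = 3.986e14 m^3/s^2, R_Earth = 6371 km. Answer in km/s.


r1 = 7380.4120 km = 7.380412e+06 m
r2 = 15698.8530 km = 1.5698853e+07 m
dv1 = sqrt(mu/r1)*(sqrt(2*r2/(r1+r2)) - 1) = 1222.6856 m/s
dv2 = sqrt(mu/r2)*(1 - sqrt(2*r1/(r1+r2))) = 1009.1295 m/s
total dv = |dv1| + |dv2| = 1222.6856 + 1009.1295 = 2231.8151 m/s = 2.2318 km/s

2.2318 km/s


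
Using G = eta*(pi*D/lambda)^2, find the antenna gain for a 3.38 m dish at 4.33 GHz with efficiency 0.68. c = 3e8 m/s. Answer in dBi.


lambda = c/f = 3e8 / 4.33e+09 = 0.06928406 m
G = eta*(pi*D/lambda)^2 = 0.68*(pi*3.38/0.06928406)^2
G = 15972.5899 (linear)
G = 10*log10(15972.5899) = 42.0338 dBi

42.0338 dBi


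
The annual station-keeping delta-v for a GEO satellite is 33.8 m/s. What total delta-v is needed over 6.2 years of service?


dV = rate * years = 33.8 * 6.2
dV = 209.5600 m/s

209.5600 m/s


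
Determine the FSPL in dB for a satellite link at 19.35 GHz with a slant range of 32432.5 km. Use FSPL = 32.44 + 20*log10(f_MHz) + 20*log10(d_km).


f = 19.35 GHz = 19350.0000 MHz
d = 32432.5 km
FSPL = 32.44 + 20*log10(19350.0000) + 20*log10(32432.5)
FSPL = 32.44 + 85.7336 + 90.2196
FSPL = 208.3932 dB

208.3932 dB


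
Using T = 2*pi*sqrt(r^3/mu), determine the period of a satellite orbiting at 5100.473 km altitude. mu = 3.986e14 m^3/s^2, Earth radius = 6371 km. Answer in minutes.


r = 11471.4730 km = 1.1471473e+07 m
T = 2*pi*sqrt(r^3/mu) = 2*pi*sqrt(1.509585e+21 / 3.986e14)
T = 12227.5656 s = 203.7928 min

203.7928 minutes


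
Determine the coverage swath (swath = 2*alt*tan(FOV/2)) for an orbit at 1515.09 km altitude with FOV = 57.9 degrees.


FOV = 57.9 deg = 1.0105 rad
swath = 2 * alt * tan(FOV/2) = 2 * 1515.09 * tan(0.5052728)
swath = 2 * 1515.09 * 0.5531688
swath = 1676.2010 km

1676.2010 km


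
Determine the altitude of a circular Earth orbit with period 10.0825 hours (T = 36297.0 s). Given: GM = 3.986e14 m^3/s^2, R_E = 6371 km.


T = 36297.0 s
r = (mu*T^2/(4*pi^2))^(1/3) = (3.986e14 * 36297.0^2 / (4*pi^2))^(1/3)
r = 2.369407e+07 m = 23694.0703 km
alt = r - R_E = 23694.0703 - 6371 = 17323.0703 km

17323.0703 km


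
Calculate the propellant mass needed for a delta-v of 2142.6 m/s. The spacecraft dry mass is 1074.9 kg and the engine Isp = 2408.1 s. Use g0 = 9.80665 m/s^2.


ve = Isp * g0 = 2408.1 * 9.80665 = 23615.393865 m/s
mass ratio = exp(dv/ve) = exp(2142.6/23615.393865) = 1.09497218
m_prop = m_dry * (mr - 1) = 1074.9 * (1.09497218 - 1)
m_prop = 102.0856 kg

102.0856 kg


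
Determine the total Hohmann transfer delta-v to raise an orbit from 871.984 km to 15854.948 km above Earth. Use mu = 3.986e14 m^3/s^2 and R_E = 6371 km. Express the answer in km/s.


r1 = 7242.9840 km = 7.242984e+06 m
r2 = 22225.9480 km = 2.2225948e+07 m
dv1 = sqrt(mu/r1)*(sqrt(2*r2/(r1+r2)) - 1) = 1692.7485 m/s
dv2 = sqrt(mu/r2)*(1 - sqrt(2*r1/(r1+r2))) = 1265.7188 m/s
total dv = |dv1| + |dv2| = 1692.7485 + 1265.7188 = 2958.4673 m/s = 2.9585 km/s

2.9585 km/s


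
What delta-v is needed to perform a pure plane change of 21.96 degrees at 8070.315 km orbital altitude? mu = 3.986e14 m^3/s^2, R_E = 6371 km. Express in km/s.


r = 14441.3150 km = 1.4441315e+07 m
V = sqrt(mu/r) = 5253.7001 m/s
di = 21.96 deg = 0.3832743 rad
dV = 2*V*sin(di/2) = 2*5253.7001*sin(0.1916372)
dV = 2001.3060 m/s = 2.0013 km/s

2.0013 km/s


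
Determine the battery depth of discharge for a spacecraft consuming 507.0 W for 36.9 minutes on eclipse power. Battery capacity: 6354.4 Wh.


E_used = P * t / 60 = 507.0 * 36.9 / 60 = 311.8050 Wh
DOD = E_used / E_total * 100 = 311.8050 / 6354.4 * 100
DOD = 4.9069 %

4.9069 %


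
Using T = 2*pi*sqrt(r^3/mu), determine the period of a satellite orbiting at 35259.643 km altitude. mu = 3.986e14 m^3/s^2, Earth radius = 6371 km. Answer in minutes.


r = 41630.6430 km = 4.1630643e+07 m
T = 2*pi*sqrt(r^3/mu) = 2*pi*sqrt(7.2150502e+22 / 3.986e14)
T = 84533.8987 s = 1408.8983 min

1408.8983 minutes


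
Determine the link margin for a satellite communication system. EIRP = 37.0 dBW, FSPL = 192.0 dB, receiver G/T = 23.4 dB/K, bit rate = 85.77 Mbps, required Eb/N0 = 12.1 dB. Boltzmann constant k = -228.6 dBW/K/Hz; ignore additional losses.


C/N0 = EIRP - FSPL + G/T - k = 37.0 - 192.0 + 23.4 - (-228.6)
C/N0 = 97.0000 dB-Hz
R_b = 85.77 Mbps = 8.577e+07 bps -> 10*log10(R_b) = 79.3334 dB-Hz
Eb/N0 = C/N0 - 10*log10(R_b) = 97.0000 - 79.3334 = 17.6666 dB
Margin = Eb/N0 - Eb/N0_req = 17.6666 - 12.1 = 5.5666 dB (link closes)

5.5666 dB


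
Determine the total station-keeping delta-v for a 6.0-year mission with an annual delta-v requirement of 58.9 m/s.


dV = rate * years = 58.9 * 6.0
dV = 353.4000 m/s

353.4000 m/s


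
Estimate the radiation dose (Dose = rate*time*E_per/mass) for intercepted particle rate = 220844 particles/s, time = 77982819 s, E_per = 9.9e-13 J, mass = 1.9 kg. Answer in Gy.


Total energy deposited = rate * time * E_per
  = 220844 * 77982819 * 9.9e-13 = 17.0498 J
Dose = E_total / mass = 17.0498 / 1.9
Dose = 8.9736 Gy

8.9736 Gy


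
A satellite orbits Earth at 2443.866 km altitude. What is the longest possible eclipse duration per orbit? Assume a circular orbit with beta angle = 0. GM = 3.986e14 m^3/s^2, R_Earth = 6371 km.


r = 8814.8660 km
T = 137.2725 min
Eclipse fraction = arcsin(R_E/r)/pi = arcsin(6371.0000/8814.8660)/pi
= arcsin(0.7227563)/pi = 0.2571251
Eclipse duration = 0.2571251 * 137.2725 = 35.2962 min

35.2962 minutes


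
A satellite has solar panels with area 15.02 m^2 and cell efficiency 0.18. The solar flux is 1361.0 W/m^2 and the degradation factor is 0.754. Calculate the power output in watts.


P = area * eta * S * degradation
P = 15.02 * 0.18 * 1361.0 * 0.754
P = 2774.4181 W

2774.4181 W


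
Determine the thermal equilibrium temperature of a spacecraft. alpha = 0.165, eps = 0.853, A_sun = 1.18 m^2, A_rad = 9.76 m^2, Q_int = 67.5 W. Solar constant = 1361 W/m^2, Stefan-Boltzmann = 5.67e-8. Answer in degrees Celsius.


Numerator = alpha*S*A_sun + Q_int = 0.165*1361*1.18 + 67.5 = 332.4867 W
Denominator = eps*sigma*A_rad = 0.853*5.67e-8*9.76 = 4.7204338e-07 W/K^4
T^4 = 7.0435625e+08 K^4
T = 162.9101 K = -110.2399 C

-110.2399 degrees Celsius


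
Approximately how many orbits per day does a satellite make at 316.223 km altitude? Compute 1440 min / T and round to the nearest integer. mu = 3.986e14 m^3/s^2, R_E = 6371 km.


r = 6.687223e+06 m
T = 2*pi*sqrt(r^3/mu) = 5442.2681 s = 90.7045 min
revs/day = 1440 / 90.7045 = 15.8757
Rounded: 16 revolutions per day

16 revolutions per day


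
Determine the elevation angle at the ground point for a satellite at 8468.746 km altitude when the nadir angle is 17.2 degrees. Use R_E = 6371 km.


r = R_E + alt = 14839.7460 km
Law of sines in the satellite / Earth-center / ground-point triangle:
  sin(nadir)/R_E = sin(90 + el)/r  =>  cos(el) = (r/R_E)*sin(nadir)
cos(el) = (14839.7460 / 6371.0000) * sin(17.2 deg) = 0.6887824
el = arccos(0.6887824) = 46.4662 deg
(Earth-central angle = 90 - nadir - el = 26.3338 deg)

46.4662 degrees


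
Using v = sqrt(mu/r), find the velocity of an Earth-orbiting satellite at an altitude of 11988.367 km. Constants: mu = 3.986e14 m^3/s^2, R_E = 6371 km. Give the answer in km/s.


r = R_E + alt = 6371.0 + 11988.367 = 18359.3670 km = 1.8359367e+07 m
v = sqrt(mu/r) = sqrt(3.986e14 / 1.8359367e+07) = 4659.5051 m/s = 4.6595 km/s

4.6595 km/s


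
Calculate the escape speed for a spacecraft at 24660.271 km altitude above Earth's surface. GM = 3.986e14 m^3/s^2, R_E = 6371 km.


r = 6371.0 + 24660.271 = 31031.2710 km = 3.1031271e+07 m
v_esc = sqrt(2*mu/r) = sqrt(2*3.986e14 / 3.1031271e+07)
v_esc = 5068.5515 m/s = 5.0686 km/s

5.0686 km/s


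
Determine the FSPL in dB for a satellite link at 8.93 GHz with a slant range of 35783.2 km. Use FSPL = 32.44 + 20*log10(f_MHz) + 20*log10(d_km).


f = 8.93 GHz = 8930.0000 MHz
d = 35783.2 km
FSPL = 32.44 + 20*log10(8930.0000) + 20*log10(35783.2)
FSPL = 32.44 + 79.0170 + 91.0736
FSPL = 202.5306 dB

202.5306 dB


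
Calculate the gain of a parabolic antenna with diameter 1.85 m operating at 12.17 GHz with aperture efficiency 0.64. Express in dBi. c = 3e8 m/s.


lambda = c/f = 3e8 / 1.217e+10 = 0.02465078 m
G = eta*(pi*D/lambda)^2 = 0.64*(pi*1.85/0.02465078)^2
G = 35576.3856 (linear)
G = 10*log10(35576.3856) = 45.5116 dBi

45.5116 dBi


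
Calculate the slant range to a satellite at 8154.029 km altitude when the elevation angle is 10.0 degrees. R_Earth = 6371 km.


h = 8154.029 km, el = 10.0 deg
d = -R_E*sin(el) + sqrt((R_E*sin(el))^2 + 2*R_E*h + h^2)
d = -6371.0000*sin(0.1745329) + sqrt((6371.0000*0.1736482)^2 + 2*6371.0000*8154.029 + 8154.029^2)
d = 11993.7162 km

11993.7162 km


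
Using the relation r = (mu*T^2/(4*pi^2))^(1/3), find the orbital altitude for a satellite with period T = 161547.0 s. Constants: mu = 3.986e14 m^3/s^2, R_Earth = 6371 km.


T = 161547.0 s
r = (mu*T^2/(4*pi^2))^(1/3) = (3.986e14 * 161547.0^2 / (4*pi^2))^(1/3)
r = 6.4109903e+07 m = 64109.9027 km
alt = r - R_E = 64109.9027 - 6371 = 57738.9027 km

57738.9027 km


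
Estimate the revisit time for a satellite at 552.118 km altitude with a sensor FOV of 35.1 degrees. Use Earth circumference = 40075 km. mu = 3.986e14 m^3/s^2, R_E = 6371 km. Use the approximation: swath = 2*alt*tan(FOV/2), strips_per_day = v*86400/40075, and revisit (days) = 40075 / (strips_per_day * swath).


swath = 2*552.118*tan(0.3063053) = 349.2240 km
v = sqrt(mu/r) = 7587.8333 m/s = 7.5878 km/s
strips/day = v*86400/40075 = 7.5878*86400/40075 = 16.3590
coverage/day = strips * swath = 16.3590 * 349.2240 = 5712.9716 km
revisit = 40075 / 5712.9716 = 7.0147 days

7.0147 days


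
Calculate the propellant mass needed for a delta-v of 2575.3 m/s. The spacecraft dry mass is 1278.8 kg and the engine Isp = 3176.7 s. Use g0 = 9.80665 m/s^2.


ve = Isp * g0 = 3176.7 * 9.80665 = 31152.785055 m/s
mass ratio = exp(dv/ve) = exp(2575.3/31152.785055) = 1.08617980
m_prop = m_dry * (mr - 1) = 1278.8 * (1.08617980 - 1)
m_prop = 110.2067 kg

110.2067 kg


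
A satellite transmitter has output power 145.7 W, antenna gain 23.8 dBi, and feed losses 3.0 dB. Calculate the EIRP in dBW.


Pt = 145.7 W = 21.6346 dBW
EIRP = Pt_dBW + Gt - losses = 21.6346 + 23.8 - 3.0 = 42.4346 dBW

42.4346 dBW


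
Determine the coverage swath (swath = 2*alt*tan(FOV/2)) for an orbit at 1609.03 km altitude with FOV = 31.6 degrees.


FOV = 31.6 deg = 0.551524 rad
swath = 2 * alt * tan(FOV/2) = 2 * 1609.03 * tan(0.275762)
swath = 2 * 1609.03 * 0.2829715
swath = 910.6192 km

910.6192 km


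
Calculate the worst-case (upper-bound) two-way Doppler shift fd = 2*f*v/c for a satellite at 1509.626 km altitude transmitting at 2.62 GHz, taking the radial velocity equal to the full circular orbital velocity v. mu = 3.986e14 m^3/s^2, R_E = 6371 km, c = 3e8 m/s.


r = 7.880626e+06 m
v = sqrt(mu/r) = 7111.9433 m/s (worst-case radial velocity)
f = 2.62 GHz = 2.62e+09 Hz
fd = 2*f*v/c = 2*2.62e+09*7111.9433/3.0e+08
fd = 124221.9438 Hz

124221.9438 Hz


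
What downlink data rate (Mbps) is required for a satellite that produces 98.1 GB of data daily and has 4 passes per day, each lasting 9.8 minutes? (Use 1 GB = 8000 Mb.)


total contact time = 4 * 9.8 * 60 = 2352.0000 s
data = 98.1 GB = 784800.0000 Mb
rate = 784800.0000 / 2352.0000 = 333.6735 Mbps

333.6735 Mbps


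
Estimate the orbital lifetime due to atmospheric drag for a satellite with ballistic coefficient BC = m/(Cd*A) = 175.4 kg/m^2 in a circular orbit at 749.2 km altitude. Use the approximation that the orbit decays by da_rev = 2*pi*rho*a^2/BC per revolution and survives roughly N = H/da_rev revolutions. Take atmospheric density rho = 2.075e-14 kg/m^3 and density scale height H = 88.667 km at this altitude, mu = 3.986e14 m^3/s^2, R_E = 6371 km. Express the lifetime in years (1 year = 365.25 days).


a = R_E + alt = 7120.2000 km = 7.1202e+06 m
da_rev = 2*pi*rho*a^2/BC = 2*pi*2.075e-14*(7.1202e+06)^2/175.4 = 0.037683633 m per revolution
N = H/da_rev = 88667.0000 m / 0.037683633 m = 2.3529313e+06 revolutions
P = 2*pi*sqrt(a^3/mu) = 5979.2885 s
lifetime = N*P = 2.3529313e+06 * 5979.2885 = 1.4068855e+10 s = 162833.9719 days
years = 162833.9719 / 365.25 = 445.8151 years

445.8151 years


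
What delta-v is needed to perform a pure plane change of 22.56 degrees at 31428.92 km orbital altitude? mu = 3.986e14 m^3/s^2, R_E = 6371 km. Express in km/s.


r = 37799.9200 km = 3.779992e+07 m
V = sqrt(mu/r) = 3247.3059 m/s
di = 22.56 deg = 0.3937463 rad
dV = 2*V*sin(di/2) = 2*3247.3059*sin(0.1968731)
dV = 1270.3710 m/s = 1.2704 km/s

1.2704 km/s


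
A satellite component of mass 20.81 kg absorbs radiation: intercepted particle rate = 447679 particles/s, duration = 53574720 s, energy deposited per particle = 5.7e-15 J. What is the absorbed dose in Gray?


Total energy deposited = rate * time * E_per
  = 447679 * 53574720 * 5.7e-15 = 0.1367104 J
Dose = E_total / mass = 0.1367104 / 20.81
Dose = 0.006569456 Gy

0.0066 Gy


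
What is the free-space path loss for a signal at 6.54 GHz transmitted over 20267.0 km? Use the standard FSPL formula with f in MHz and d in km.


f = 6.54 GHz = 6540.0000 MHz
d = 20267.0 km
FSPL = 32.44 + 20*log10(6540.0000) + 20*log10(20267.0)
FSPL = 32.44 + 76.3116 + 86.1358
FSPL = 194.8873 dB

194.8873 dB


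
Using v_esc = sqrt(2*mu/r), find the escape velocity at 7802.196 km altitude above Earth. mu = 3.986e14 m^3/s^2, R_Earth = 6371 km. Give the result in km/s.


r = 6371.0 + 7802.196 = 14173.1960 km = 1.4173196e+07 m
v_esc = sqrt(2*mu/r) = sqrt(2*3.986e14 / 1.4173196e+07)
v_esc = 7499.8011 m/s = 7.4998 km/s

7.4998 km/s


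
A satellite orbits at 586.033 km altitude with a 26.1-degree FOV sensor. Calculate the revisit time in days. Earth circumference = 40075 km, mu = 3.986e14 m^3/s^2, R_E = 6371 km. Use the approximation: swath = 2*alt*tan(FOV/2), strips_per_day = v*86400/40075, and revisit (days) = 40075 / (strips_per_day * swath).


swath = 2*586.033*tan(0.2277655) = 271.6703 km
v = sqrt(mu/r) = 7569.3156 m/s = 7.5693 km/s
strips/day = v*86400/40075 = 7.5693*86400/40075 = 16.3191
coverage/day = strips * swath = 16.3191 * 271.6703 = 4433.4213 km
revisit = 40075 / 4433.4213 = 9.0393 days

9.0393 days


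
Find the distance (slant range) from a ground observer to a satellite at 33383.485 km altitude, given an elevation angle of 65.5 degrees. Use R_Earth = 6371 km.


h = 33383.485 km, el = 65.5 deg
d = -R_E*sin(el) + sqrt((R_E*sin(el))^2 + 2*R_E*h + h^2)
d = -6371.0000*sin(1.1432) + sqrt((6371.0000*0.9099613)^2 + 2*6371.0000*33383.485 + 33383.485^2)
d = 33869.2330 km

33869.2330 km


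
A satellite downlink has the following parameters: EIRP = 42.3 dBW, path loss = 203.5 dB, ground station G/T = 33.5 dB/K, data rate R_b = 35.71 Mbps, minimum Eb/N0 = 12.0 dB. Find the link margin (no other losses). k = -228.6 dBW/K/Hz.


C/N0 = EIRP - FSPL + G/T - k = 42.3 - 203.5 + 33.5 - (-228.6)
C/N0 = 100.9000 dB-Hz
R_b = 35.71 Mbps = 3.571e+07 bps -> 10*log10(R_b) = 75.5279 dB-Hz
Eb/N0 = C/N0 - 10*log10(R_b) = 100.9000 - 75.5279 = 25.3721 dB
Margin = Eb/N0 - Eb/N0_req = 25.3721 - 12.0 = 13.3721 dB (link closes)

13.3721 dB


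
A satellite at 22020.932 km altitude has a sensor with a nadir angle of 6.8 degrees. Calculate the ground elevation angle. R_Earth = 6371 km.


r = R_E + alt = 28391.9320 km
Law of sines in the satellite / Earth-center / ground-point triangle:
  sin(nadir)/R_E = sin(90 + el)/r  =>  cos(el) = (r/R_E)*sin(nadir)
cos(el) = (28391.9320 / 6371.0000) * sin(6.8 deg) = 0.5276593
el = arccos(0.5276593) = 58.1526 deg
(Earth-central angle = 90 - nadir - el = 25.0474 deg)

58.1526 degrees


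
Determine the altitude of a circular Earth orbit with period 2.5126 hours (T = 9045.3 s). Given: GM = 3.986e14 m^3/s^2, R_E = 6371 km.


T = 9045.3 s
r = (mu*T^2/(4*pi^2))^(1/3) = (3.986e14 * 9045.3^2 / (4*pi^2))^(1/3)
r = 9.3829882e+06 m = 9382.9882 km
alt = r - R_E = 9382.9882 - 6371 = 3011.9882 km

3011.9882 km


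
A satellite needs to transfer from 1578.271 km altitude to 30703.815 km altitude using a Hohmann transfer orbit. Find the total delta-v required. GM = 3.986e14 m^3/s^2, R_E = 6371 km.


r1 = 7949.2710 km = 7.949271e+06 m
r2 = 37074.8150 km = 3.7074815e+07 m
dv1 = sqrt(mu/r1)*(sqrt(2*r2/(r1+r2)) - 1) = 2006.1758 m/s
dv2 = sqrt(mu/r2)*(1 - sqrt(2*r1/(r1+r2))) = 1330.4750 m/s
total dv = |dv1| + |dv2| = 2006.1758 + 1330.4750 = 3336.6508 m/s = 3.3367 km/s

3.3367 km/s


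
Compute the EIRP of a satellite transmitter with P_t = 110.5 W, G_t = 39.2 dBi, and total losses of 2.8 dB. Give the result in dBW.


Pt = 110.5 W = 20.4336 dBW
EIRP = Pt_dBW + Gt - losses = 20.4336 + 39.2 - 2.8 = 56.8336 dBW

56.8336 dBW


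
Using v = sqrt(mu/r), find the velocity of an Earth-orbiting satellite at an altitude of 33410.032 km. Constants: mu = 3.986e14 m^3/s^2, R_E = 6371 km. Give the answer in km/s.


r = R_E + alt = 6371.0 + 33410.032 = 39781.0320 km = 3.9781032e+07 m
v = sqrt(mu/r) = sqrt(3.986e14 / 3.9781032e+07) = 3165.4148 m/s = 3.1654 km/s

3.1654 km/s


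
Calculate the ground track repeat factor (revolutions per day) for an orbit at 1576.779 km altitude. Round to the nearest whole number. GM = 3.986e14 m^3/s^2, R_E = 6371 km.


r = 7.947779e+06 m
T = 2*pi*sqrt(r^3/mu) = 7051.4738 s = 117.5246 min
revs/day = 1440 / 117.5246 = 12.2528
Rounded: 12 revolutions per day

12 revolutions per day


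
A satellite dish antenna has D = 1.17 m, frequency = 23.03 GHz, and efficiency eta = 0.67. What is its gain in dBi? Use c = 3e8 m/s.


lambda = c/f = 3e8 / 2.303e+10 = 0.01302649 m
G = eta*(pi*D/lambda)^2 = 0.67*(pi*1.17/0.01302649)^2
G = 53344.7443 (linear)
G = 10*log10(53344.7443) = 47.2709 dBi

47.2709 dBi


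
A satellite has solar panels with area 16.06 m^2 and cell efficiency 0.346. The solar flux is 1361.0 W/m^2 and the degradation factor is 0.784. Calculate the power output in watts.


P = area * eta * S * degradation
P = 16.06 * 0.346 * 1361.0 * 0.784
P = 5929.1963 W

5929.1963 W


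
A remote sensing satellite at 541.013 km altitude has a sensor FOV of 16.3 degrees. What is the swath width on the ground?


FOV = 16.3 deg = 0.2844887 rad
swath = 2 * alt * tan(FOV/2) = 2 * 541.013 * tan(0.1422443)
swath = 2 * 541.013 * 0.1432115
swath = 154.9586 km

154.9586 km


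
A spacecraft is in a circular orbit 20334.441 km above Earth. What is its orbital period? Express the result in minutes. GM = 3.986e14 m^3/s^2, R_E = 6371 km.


r = 26705.4410 km = 2.6705441e+07 m
T = 2*pi*sqrt(r^3/mu) = 2*pi*sqrt(1.9045802e+22 / 3.986e14)
T = 43432.1024 s = 723.8684 min

723.8684 minutes


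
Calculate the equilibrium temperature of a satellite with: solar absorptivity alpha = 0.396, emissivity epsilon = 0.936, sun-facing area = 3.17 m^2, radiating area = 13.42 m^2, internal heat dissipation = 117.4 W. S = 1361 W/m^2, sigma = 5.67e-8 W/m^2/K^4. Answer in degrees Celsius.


Numerator = alpha*S*A_sun + Q_int = 0.396*1361*3.17 + 117.4 = 1825.8905 W
Denominator = eps*sigma*A_rad = 0.936*5.67e-8*13.42 = 7.122155e-07 W/K^4
T^4 = 2.563677e+09 K^4
T = 225.0173 K = -48.1327 C

-48.1327 degrees Celsius


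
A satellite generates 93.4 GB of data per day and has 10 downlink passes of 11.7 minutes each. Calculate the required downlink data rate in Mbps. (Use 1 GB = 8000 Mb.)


total contact time = 10 * 11.7 * 60 = 7020.0000 s
data = 93.4 GB = 747200.0000 Mb
rate = 747200.0000 / 7020.0000 = 106.4387 Mbps

106.4387 Mbps


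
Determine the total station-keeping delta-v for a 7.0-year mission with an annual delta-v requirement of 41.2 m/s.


dV = rate * years = 41.2 * 7.0
dV = 288.4000 m/s

288.4000 m/s


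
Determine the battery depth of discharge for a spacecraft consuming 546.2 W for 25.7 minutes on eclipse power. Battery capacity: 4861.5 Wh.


E_used = P * t / 60 = 546.2 * 25.7 / 60 = 233.9557 Wh
DOD = E_used / E_total * 100 = 233.9557 / 4861.5 * 100
DOD = 4.8124 %

4.8124 %


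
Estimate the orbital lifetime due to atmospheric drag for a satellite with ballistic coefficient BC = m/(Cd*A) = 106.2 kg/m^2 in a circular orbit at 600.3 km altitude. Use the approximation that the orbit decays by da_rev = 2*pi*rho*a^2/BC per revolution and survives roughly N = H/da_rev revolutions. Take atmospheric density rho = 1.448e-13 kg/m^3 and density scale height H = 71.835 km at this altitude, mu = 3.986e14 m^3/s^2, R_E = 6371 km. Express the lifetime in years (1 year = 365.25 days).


a = R_E + alt = 6971.3000 km = 6.9713e+06 m
da_rev = 2*pi*rho*a^2/BC = 2*pi*1.448e-13*(6.9713e+06)^2/106.2 = 0.416343183 m per revolution
N = H/da_rev = 71835.0000 m / 0.416343183 m = 172537.9517 revolutions
P = 2*pi*sqrt(a^3/mu) = 5792.7112 s
lifetime = N*P = 172537.9517 * 5792.7112 = 9.9946253e+08 s = 11567.8534 days
years = 11567.8534 / 365.25 = 31.6711 years

31.6711 years


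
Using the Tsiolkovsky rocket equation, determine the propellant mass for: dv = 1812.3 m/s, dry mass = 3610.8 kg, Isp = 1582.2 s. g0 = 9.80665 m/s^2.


ve = Isp * g0 = 1582.2 * 9.80665 = 15516.081630 m/s
mass ratio = exp(dv/ve) = exp(1812.3/15516.081630) = 1.12389620
m_prop = m_dry * (mr - 1) = 3610.8 * (1.12389620 - 1)
m_prop = 447.3644 kg

447.3644 kg


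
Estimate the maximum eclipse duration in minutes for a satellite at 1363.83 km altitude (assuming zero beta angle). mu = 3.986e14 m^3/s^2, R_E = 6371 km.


r = 7734.8300 km
T = 112.8330 min
Eclipse fraction = arcsin(R_E/r)/pi = arcsin(6371.0000/7734.8300)/pi
= arcsin(0.8236768)/pi = 0.3080809
Eclipse duration = 0.3080809 * 112.8330 = 34.7617 min

34.7617 minutes


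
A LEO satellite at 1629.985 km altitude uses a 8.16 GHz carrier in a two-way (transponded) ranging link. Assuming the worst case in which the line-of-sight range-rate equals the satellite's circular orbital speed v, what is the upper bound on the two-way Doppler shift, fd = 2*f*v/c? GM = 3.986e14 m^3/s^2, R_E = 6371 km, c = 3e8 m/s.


r = 8.000985e+06 m
v = sqrt(mu/r) = 7058.2481 m/s (worst-case radial velocity)
f = 8.16 GHz = 8.16e+09 Hz
fd = 2*f*v/c = 2*8.16e+09*7058.2481/3.0e+08
fd = 383968.6959 Hz

383968.6959 Hz
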